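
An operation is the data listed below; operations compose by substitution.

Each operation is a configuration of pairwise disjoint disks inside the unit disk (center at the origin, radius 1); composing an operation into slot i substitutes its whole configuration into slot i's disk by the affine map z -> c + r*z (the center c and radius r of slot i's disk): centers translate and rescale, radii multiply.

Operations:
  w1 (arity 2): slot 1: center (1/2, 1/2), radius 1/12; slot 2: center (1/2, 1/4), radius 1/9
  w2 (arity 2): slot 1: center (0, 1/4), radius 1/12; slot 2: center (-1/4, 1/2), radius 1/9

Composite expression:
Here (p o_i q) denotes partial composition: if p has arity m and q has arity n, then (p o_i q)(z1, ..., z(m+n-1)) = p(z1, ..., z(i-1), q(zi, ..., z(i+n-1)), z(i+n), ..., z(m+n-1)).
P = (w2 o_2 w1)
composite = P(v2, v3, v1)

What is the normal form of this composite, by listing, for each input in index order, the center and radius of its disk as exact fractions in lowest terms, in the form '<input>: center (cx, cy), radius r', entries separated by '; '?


v1: center (-7/36, 19/36), radius 1/81; v2: center (0, 1/4), radius 1/12; v3: center (-7/36, 5/9), radius 1/108

Below w2, radii multiply path by path; the v-disk centers shift.
v2: after 1 affine step, its disk has center (0, 1/4), radius 1/12
v3: after 2 affine steps, its disk has center (-7/36, 5/9), radius 1/108
v1: after 2 affine steps, its disk has center (-7/36, 19/36), radius 1/81


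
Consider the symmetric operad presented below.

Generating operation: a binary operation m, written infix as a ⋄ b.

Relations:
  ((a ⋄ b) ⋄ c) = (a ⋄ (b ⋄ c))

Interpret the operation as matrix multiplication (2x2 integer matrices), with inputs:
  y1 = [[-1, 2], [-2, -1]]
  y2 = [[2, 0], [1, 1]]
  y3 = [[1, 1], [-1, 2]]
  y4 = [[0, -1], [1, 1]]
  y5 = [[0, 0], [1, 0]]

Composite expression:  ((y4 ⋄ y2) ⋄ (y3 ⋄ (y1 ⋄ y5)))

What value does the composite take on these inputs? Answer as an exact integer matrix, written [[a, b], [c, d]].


(y4 ⋄ y2) = [[-1, -1], [3, 1]]
(y1 ⋄ y5) = [[2, 0], [-1, 0]]
(y3 ⋄ (y1 ⋄ y5)) = [[1, 0], [-4, 0]]
((y4 ⋄ y2) ⋄ (y3 ⋄ (y1 ⋄ y5))) = [[3, 0], [-1, 0]]

[[3, 0], [-1, 0]]


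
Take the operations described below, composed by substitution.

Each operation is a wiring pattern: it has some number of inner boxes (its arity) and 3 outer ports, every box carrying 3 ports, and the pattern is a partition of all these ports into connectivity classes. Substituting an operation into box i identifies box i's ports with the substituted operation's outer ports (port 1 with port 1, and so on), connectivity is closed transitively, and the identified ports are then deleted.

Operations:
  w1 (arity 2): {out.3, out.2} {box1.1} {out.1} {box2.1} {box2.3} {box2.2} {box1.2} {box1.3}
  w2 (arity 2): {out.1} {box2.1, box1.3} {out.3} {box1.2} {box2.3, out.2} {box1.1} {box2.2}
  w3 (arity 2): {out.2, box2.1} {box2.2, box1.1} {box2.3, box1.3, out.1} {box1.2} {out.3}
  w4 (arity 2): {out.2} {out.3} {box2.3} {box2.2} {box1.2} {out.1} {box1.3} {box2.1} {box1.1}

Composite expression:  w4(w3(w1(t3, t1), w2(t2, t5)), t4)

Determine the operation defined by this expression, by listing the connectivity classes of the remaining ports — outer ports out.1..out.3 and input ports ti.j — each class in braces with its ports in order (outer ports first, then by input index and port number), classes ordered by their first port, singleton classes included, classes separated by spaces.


{out.1} {out.2} {out.3} {t1.1} {t1.2} {t1.3} {t2.1} {t2.2} {t2.3, t5.1} {t3.1} {t3.2} {t3.3} {t4.1} {t4.2} {t4.3} {t5.2} {t5.3}

Treat the ports identified at w4 as solder joints: merge, then drop.
stage w1: inputs (t3, t1), connectivity {out.1} {out.2, out.3} {t1.1} {t1.2} {t1.3} {t3.1} {t3.2} {t3.3}, out.j its boundary
stage w2: inputs (t2, t5), connectivity {out.1} {out.2, t5.3} {out.3} {t2.1} {t2.2} {t2.3, t5.1} {t5.2}, out.j its boundary
stage w3: inputs (t3, t1, t2, t5), connectivity {out.1} {out.2} {out.3} {t1.1} {t1.2} {t1.3} {t2.1} {t2.2} {t2.3, t5.1} {t3.1} {t3.2} {t3.3} {t5.2} {t5.3}, out.j its boundary
stage w4: inputs (t3, t1, t2, t5, t4), connectivity {out.1} {out.2} {out.3} {t1.1} {t1.2} {t1.3} {t2.1} {t2.2} {t2.3, t5.1} {t3.1} {t3.2} {t3.3} {t4.1} {t4.2} {t4.3} {t5.2} {t5.3}, out.j its boundary


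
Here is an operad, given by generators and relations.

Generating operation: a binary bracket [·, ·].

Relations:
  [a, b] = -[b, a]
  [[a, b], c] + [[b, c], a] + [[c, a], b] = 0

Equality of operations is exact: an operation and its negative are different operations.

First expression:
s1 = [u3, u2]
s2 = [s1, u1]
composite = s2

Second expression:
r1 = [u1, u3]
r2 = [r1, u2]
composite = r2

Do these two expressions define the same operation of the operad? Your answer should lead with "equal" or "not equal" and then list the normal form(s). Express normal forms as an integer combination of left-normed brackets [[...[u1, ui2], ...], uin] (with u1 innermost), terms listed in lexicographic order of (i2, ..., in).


not equal; the first gives [[u1, u2], u3] - [[u1, u3], u2] and the second [[u1, u3], u2]


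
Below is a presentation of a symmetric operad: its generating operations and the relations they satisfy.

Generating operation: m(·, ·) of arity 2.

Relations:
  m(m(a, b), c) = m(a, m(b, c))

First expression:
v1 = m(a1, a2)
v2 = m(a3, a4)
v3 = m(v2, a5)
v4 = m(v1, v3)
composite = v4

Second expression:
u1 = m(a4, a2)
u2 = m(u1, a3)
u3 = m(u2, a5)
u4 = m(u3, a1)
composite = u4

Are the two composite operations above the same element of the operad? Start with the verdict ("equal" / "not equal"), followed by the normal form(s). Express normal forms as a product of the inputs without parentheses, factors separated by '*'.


The first composite normalizes to a1 * a2 * a3 * a4 * a5
The second composite normalizes to a4 * a2 * a3 * a5 * a1
They disagree, so not equal.

not equal; first: a1 * a2 * a3 * a4 * a5; second: a4 * a2 * a3 * a5 * a1


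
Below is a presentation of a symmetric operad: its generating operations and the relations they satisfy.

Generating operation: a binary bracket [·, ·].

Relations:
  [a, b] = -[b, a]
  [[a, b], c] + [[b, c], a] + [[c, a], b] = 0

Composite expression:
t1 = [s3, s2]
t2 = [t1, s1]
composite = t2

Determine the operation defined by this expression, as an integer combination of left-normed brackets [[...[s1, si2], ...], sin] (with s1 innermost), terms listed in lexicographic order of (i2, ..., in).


Expand each bracket as ab - ba; the s1-initial words give the coefficients.
Composite bracket: [[s3, s2], s1]
Each bracket splits as ab - ba, giving 4 signed words (2^2 = 4).
Keep just the words that open with s1:
  s1s2s3 (sign +1) contributes +[[s1, s2], s3]
  s1s3s2 (sign -1) contributes -[[s1, s3], s2]

[[s1, s2], s3] - [[s1, s3], s2]


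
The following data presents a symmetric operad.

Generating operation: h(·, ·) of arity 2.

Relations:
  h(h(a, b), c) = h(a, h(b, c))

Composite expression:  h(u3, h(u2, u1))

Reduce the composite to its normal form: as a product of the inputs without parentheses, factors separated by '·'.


u3 · u2 · u1

The h-tree's shape is irrelevant; the u-reading-order decides.
h(u2, u1) reduces to u2 · u1
h(u3, h(u2, u1)) reduces to u3 · u2 · u1


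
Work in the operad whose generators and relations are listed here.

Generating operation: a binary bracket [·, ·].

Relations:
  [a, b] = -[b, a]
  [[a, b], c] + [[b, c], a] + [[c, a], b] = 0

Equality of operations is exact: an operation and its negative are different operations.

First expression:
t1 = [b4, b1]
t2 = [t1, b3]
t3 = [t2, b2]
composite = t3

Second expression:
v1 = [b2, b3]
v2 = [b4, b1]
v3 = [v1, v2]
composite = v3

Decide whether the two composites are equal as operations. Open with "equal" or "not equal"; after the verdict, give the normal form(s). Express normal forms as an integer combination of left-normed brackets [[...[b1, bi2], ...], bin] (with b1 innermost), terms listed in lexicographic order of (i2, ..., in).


Normal form of the first expression: -[[[b1, b4], b3], b2]
Normal form of the second expression: [[[b1, b4], b2], b3] - [[[b1, b4], b3], b2]
Distinct normal forms: not equal.

not equal: they reduce to -[[[b1, b4], b3], b2] and [[[b1, b4], b2], b3] - [[[b1, b4], b3], b2]


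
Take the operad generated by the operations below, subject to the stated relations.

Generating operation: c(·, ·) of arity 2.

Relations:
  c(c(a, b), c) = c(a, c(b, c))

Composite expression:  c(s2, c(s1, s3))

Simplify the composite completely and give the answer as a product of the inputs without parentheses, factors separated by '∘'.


Key point: c is associative — brackets drop, the s-order remains.
c(s1, s3) linearizes to s1 ∘ s3
c(s2, c(s1, s3)) linearizes to s2 ∘ s1 ∘ s3

s2 ∘ s1 ∘ s3


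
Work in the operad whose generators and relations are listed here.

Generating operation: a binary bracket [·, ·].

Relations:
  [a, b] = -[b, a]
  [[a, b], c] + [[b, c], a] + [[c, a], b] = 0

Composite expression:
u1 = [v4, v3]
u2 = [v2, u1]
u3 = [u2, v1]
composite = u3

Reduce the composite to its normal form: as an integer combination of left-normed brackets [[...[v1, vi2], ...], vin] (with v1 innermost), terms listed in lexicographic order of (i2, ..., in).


[[[v1, v2], v3], v4] - [[[v1, v2], v4], v3] - [[[v1, v3], v4], v2] + [[[v1, v4], v3], v2]


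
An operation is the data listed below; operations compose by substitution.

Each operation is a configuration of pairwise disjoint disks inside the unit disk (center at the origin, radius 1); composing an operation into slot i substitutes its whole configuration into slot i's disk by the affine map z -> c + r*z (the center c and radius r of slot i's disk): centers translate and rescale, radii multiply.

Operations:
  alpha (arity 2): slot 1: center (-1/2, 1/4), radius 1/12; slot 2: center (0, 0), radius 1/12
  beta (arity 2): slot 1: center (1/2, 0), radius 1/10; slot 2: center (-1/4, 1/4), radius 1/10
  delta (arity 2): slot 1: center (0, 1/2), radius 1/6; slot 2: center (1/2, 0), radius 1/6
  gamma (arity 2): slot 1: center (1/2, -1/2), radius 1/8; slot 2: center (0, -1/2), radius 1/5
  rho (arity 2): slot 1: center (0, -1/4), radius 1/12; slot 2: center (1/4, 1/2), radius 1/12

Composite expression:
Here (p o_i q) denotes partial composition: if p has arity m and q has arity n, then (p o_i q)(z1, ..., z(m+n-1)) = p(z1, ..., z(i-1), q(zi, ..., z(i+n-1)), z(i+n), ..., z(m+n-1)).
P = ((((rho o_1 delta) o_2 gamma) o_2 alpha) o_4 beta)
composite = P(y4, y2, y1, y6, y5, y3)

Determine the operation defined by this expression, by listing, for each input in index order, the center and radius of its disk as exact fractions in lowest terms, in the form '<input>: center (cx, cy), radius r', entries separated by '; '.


y1: center (7/144, -37/144), radius 1/6912; y2: center (55/1152, -197/768), radius 1/6912; y3: center (1/4, 1/2), radius 1/12; y4: center (0, -5/24), radius 1/72; y5: center (59/1440, -41/160), radius 1/3600; y6: center (31/720, -37/144), radius 1/3600

Affine substitution under rho: radii multiply and y-centers shift.
tracing y4 down its 2-map path: center (0, -5/24), radius 1/72
tracing y2 down its 4-map path: center (55/1152, -197/768), radius 1/6912
tracing y1 down its 4-map path: center (7/144, -37/144), radius 1/6912
tracing y6 down its 4-map path: center (31/720, -37/144), radius 1/3600
tracing y5 down its 4-map path: center (59/1440, -41/160), radius 1/3600
tracing y3 down its 1-map path: center (1/4, 1/2), radius 1/12


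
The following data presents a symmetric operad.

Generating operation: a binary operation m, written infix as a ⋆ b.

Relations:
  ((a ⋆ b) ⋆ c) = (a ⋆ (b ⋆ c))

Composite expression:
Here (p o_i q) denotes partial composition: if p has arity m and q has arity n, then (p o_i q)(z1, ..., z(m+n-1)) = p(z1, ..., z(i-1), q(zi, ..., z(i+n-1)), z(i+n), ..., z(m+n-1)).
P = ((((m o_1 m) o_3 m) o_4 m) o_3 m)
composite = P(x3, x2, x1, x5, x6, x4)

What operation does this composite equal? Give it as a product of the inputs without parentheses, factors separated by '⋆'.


x3 ⋆ x2 ⋆ x1 ⋆ x5 ⋆ x6 ⋆ x4

All parenthesizations of m agree; list the x-inputs left to right.
(x3 ⋆ x2) flattens to x3 ⋆ x2
(x1 ⋆ x5) flattens to x1 ⋆ x5
(x6 ⋆ x4) flattens to x6 ⋆ x4
((x1 ⋆ x5) ⋆ (x6 ⋆ x4)) flattens to x1 ⋆ x5 ⋆ x6 ⋆ x4
((x3 ⋆ x2) ⋆ ((x1 ⋆ x5) ⋆ (x6 ⋆ x4))) flattens to x3 ⋆ x2 ⋆ x1 ⋆ x5 ⋆ x6 ⋆ x4


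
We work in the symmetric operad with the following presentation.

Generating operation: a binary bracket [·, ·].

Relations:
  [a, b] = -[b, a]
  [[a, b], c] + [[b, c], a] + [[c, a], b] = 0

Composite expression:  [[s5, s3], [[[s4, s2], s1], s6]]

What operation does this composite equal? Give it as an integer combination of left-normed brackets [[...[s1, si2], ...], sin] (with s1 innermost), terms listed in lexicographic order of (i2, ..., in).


[[[[[s1, s2], s4], s6], s3], s5] - [[[[[s1, s2], s4], s6], s5], s3] - [[[[[s1, s4], s2], s6], s3], s5] + [[[[[s1, s4], s2], s6], s5], s3]


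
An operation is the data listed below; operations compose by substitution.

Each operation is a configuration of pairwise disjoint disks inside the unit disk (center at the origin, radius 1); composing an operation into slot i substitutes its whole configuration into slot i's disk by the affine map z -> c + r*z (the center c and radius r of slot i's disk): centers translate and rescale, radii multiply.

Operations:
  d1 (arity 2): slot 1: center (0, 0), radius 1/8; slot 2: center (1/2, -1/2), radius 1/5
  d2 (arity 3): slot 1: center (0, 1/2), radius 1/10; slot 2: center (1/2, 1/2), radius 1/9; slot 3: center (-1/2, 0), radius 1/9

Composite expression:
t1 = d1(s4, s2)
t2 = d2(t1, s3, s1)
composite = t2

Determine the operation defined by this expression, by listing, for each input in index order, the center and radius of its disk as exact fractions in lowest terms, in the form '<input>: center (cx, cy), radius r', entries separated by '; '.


s1: center (-1/2, 0), radius 1/9; s2: center (1/20, 9/20), radius 1/50; s3: center (1/2, 1/2), radius 1/9; s4: center (0, 1/2), radius 1/80

Each s-disk chains the slot maps above it in d2; radii multiply.
s4: after 2 affine steps, its disk has center (0, 1/2), radius 1/80
s2: after 2 affine steps, its disk has center (1/20, 9/20), radius 1/50
s3: after 1 affine step, its disk has center (1/2, 1/2), radius 1/9
s1: after 1 affine step, its disk has center (-1/2, 0), radius 1/9


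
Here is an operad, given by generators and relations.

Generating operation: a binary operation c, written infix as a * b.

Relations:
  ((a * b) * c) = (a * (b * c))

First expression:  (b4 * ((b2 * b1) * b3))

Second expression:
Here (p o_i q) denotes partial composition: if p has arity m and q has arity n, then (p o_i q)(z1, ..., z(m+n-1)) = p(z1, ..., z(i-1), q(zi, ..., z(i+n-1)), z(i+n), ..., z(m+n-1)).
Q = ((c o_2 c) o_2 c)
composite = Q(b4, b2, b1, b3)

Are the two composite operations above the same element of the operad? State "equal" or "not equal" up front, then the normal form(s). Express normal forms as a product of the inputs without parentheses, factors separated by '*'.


The first expression, normalized: b4 * b2 * b1 * b3
The second expression, normalized: b4 * b2 * b1 * b3
The normal forms match — equal.

equal — both sides give b4 * b2 * b1 * b3


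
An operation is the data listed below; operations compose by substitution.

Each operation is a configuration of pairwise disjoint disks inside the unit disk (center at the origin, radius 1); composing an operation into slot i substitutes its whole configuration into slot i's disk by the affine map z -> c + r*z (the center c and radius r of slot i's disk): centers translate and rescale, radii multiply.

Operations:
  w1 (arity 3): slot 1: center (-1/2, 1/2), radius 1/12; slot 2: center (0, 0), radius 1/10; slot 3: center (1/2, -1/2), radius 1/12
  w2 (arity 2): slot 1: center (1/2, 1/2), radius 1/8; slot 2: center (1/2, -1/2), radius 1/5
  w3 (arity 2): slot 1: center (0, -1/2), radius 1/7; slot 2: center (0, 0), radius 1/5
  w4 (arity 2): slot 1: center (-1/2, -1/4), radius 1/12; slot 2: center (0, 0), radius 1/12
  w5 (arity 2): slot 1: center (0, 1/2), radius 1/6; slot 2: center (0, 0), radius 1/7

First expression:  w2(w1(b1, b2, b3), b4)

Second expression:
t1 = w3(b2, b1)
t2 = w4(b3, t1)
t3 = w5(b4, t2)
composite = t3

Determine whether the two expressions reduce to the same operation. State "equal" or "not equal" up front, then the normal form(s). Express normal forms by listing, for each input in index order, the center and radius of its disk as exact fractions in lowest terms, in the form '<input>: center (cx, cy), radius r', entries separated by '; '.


not equal; the first gives b1: center (7/16, 9/16), radius 1/96; b2: center (1/2, 1/2), radius 1/80; b3: center (9/16, 7/16), radius 1/96; b4: center (1/2, -1/2), radius 1/5 and the second b1: center (0, 0), radius 1/420; b2: center (0, -1/168), radius 1/588; b3: center (-1/14, -1/28), radius 1/84; b4: center (0, 1/2), radius 1/6

In normal form, the first expression is b1: center (7/16, 9/16), radius 1/96; b2: center (1/2, 1/2), radius 1/80; b3: center (9/16, 7/16), radius 1/96; b4: center (1/2, -1/2), radius 1/5
In normal form, the second expression is b1: center (0, 0), radius 1/420; b2: center (0, -1/168), radius 1/588; b3: center (-1/14, -1/28), radius 1/84; b4: center (0, 1/2), radius 1/6
Different reductions; not equal.


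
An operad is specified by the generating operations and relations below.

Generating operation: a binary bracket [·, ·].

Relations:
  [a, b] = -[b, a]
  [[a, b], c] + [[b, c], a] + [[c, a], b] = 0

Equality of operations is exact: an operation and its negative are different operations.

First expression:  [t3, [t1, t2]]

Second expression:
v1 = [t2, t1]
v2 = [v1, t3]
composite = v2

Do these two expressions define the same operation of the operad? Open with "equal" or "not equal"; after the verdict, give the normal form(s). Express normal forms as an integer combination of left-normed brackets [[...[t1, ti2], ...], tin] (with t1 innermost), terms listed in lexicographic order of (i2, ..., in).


equal: each reduces to -[[t1, t2], t3]

Normal form of the first expression: -[[t1, t2], t3]
Normal form of the second expression: -[[t1, t2], t3]
The normal forms match — equal.


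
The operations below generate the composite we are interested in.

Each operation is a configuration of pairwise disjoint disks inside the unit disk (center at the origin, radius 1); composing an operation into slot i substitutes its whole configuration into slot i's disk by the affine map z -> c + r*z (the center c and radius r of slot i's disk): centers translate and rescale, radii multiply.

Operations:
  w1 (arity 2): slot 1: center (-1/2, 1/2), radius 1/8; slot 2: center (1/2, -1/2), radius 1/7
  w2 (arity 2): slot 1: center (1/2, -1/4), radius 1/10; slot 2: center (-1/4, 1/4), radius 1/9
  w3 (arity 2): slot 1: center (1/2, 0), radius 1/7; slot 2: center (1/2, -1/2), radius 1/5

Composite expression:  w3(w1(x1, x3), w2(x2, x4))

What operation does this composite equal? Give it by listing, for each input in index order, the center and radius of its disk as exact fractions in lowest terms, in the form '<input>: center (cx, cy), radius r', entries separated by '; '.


Each x-disk chains the slot maps above it in w3; radii multiply.
for x1, the 2-step affine chain lands on center (3/7, 1/14), radius 1/56
for x3, the 2-step affine chain lands on center (4/7, -1/14), radius 1/49
for x2, the 2-step affine chain lands on center (3/5, -11/20), radius 1/50
for x4, the 2-step affine chain lands on center (9/20, -9/20), radius 1/45

x1: center (3/7, 1/14), radius 1/56; x2: center (3/5, -11/20), radius 1/50; x3: center (4/7, -1/14), radius 1/49; x4: center (9/20, -9/20), radius 1/45


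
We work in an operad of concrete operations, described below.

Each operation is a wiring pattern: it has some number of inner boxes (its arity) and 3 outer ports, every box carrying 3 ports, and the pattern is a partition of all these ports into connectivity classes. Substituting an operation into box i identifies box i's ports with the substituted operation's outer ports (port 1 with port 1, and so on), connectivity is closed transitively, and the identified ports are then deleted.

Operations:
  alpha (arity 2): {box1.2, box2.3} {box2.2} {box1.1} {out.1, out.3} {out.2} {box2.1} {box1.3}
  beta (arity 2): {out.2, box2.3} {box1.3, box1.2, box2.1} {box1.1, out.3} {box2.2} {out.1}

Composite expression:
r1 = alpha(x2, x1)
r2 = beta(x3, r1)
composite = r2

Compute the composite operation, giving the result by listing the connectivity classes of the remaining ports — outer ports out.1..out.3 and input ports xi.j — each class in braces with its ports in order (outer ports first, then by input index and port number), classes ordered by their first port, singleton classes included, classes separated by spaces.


Substituting into beta glues patterns; closure does the rest.
composing alpha on (x2, x1), with out.j its own outer ports: {out.1, out.3} {out.2} {x1.1} {x1.2} {x1.3, x2.2} {x2.1} {x2.3}
composing beta on (x3, x2, x1), with out.j its own outer ports: {out.1} {out.2, x3.2, x3.3} {out.3, x3.1} {x1.1} {x1.2} {x1.3, x2.2} {x2.1} {x2.3}

{out.1} {out.2, x3.2, x3.3} {out.3, x3.1} {x1.1} {x1.2} {x1.3, x2.2} {x2.1} {x2.3}


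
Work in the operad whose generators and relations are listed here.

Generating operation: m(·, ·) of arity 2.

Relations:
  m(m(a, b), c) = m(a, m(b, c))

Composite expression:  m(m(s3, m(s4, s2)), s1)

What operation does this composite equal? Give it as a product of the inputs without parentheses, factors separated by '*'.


s3 * s4 * s2 * s1


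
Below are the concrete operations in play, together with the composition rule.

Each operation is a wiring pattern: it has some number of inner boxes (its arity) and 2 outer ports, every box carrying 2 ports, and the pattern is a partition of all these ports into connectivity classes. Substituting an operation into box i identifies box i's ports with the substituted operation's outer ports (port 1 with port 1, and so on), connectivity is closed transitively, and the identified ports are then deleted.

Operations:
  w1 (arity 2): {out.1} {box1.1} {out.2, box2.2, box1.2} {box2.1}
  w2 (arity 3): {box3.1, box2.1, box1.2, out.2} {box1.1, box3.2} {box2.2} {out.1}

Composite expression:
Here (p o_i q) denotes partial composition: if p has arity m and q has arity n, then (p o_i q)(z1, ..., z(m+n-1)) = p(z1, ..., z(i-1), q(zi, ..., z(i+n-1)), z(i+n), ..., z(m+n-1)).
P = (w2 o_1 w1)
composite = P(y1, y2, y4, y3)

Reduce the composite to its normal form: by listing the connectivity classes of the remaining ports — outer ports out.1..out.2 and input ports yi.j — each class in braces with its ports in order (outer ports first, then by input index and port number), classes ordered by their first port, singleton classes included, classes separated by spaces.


Reachability decides: close wires over w2-identified ports.
after w1, the pattern on (y1, y2) reads {out.1} {out.2, y1.2, y2.2} {y1.1} {y2.1} (out.j = its outer ports)
after w2, the pattern on (y1, y2, y4, y3) reads {out.1} {out.2, y1.2, y2.2, y3.1, y4.1} {y1.1} {y2.1} {y3.2} {y4.2} (out.j = its outer ports)

{out.1} {out.2, y1.2, y2.2, y3.1, y4.1} {y1.1} {y2.1} {y3.2} {y4.2}


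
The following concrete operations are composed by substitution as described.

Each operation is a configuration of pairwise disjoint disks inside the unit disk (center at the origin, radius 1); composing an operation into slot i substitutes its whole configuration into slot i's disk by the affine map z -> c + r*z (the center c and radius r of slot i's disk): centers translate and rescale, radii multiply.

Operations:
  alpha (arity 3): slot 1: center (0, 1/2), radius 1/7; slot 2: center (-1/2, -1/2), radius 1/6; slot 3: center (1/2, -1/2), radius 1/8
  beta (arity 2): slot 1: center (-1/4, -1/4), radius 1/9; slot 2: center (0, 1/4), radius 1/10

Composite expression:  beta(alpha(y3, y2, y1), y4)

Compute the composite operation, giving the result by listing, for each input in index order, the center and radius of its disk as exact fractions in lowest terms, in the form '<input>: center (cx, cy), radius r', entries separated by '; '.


y1: center (-7/36, -11/36), radius 1/72; y2: center (-11/36, -11/36), radius 1/54; y3: center (-1/4, -7/36), radius 1/63; y4: center (0, 1/4), radius 1/10


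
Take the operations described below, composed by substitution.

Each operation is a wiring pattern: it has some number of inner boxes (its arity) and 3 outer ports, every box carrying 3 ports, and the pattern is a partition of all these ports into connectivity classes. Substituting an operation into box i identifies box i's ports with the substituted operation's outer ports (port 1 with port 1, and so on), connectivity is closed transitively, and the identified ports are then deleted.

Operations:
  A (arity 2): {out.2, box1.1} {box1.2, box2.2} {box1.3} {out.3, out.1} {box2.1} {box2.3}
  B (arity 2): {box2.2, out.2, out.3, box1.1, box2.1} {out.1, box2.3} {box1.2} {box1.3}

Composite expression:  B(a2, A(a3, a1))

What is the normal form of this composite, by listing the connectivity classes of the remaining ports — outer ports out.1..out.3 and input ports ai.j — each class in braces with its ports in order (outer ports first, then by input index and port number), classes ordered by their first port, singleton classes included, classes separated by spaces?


{out.1, out.2, out.3, a2.1, a3.1} {a1.1} {a1.2, a3.2} {a1.3} {a2.2} {a2.3} {a3.3}

Connectivity passes through glued B-boundaries; trace each wire chain.
the subtree at A composes to {out.1, out.3} {out.2, a3.1} {a1.1} {a1.2, a3.2} {a1.3} {a3.3} on (a3, a1); out.j = own outer ports
the subtree at B composes to {out.1, out.2, out.3, a2.1, a3.1} {a1.1} {a1.2, a3.2} {a1.3} {a2.2} {a2.3} {a3.3} on (a2, a3, a1); out.j = own outer ports


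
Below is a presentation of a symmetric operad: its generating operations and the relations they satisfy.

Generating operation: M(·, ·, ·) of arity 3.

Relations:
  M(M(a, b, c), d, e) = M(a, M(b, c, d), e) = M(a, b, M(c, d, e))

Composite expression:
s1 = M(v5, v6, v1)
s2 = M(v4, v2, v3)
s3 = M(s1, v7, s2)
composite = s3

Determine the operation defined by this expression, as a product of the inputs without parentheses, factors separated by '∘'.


v5 ∘ v6 ∘ v1 ∘ v7 ∘ v4 ∘ v2 ∘ v3

Key point: M is associative — brackets drop, the v-order remains.
M(v5, v6, v1) collapses to v5 ∘ v6 ∘ v1
M(v4, v2, v3) collapses to v4 ∘ v2 ∘ v3
M(M(v5, v6, v1), v7, M(v4, v2, v3)) collapses to v5 ∘ v6 ∘ v1 ∘ v7 ∘ v4 ∘ v2 ∘ v3


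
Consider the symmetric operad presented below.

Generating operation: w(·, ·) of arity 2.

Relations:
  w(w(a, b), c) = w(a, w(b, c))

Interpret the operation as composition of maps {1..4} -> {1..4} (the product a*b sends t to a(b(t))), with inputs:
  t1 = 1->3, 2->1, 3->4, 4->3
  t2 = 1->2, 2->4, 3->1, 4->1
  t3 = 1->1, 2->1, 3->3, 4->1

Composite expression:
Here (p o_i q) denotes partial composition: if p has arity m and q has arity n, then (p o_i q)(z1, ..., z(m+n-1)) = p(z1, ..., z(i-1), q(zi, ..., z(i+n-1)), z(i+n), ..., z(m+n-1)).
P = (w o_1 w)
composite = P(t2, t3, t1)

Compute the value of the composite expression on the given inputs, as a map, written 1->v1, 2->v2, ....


1->1, 2->2, 3->2, 4->1

w(t2, t3) = 1->2, 2->2, 3->1, 4->2
w(w(t2, t3), t1) = 1->1, 2->2, 3->2, 4->1


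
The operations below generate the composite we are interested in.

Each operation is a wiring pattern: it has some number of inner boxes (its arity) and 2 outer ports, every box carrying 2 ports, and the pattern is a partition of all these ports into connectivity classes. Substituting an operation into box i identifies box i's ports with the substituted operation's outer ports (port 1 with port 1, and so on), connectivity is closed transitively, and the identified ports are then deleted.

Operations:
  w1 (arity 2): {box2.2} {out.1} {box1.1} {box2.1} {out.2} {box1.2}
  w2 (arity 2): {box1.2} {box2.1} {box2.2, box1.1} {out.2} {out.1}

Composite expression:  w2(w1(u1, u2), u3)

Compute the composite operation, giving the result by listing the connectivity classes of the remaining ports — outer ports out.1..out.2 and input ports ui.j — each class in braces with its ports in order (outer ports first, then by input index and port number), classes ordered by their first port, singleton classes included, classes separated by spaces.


Treat the ports identified at w2 as solder joints: merge, then drop.
the subtree at w1 composes to {out.1} {out.2} {u1.1} {u1.2} {u2.1} {u2.2} on (u1, u2); out.j = own outer ports
the subtree at w2 composes to {out.1} {out.2} {u1.1} {u1.2} {u2.1} {u2.2} {u3.1} {u3.2} on (u1, u2, u3); out.j = own outer ports

{out.1} {out.2} {u1.1} {u1.2} {u2.1} {u2.2} {u3.1} {u3.2}


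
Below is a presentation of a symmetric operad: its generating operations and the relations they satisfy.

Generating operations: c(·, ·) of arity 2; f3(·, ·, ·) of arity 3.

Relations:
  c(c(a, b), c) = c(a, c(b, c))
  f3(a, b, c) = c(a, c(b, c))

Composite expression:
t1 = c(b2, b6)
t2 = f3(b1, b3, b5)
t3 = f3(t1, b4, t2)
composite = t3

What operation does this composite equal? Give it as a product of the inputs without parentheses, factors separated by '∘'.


Key point: f3 is associative — brackets drop, the b-order remains.
c(b2, b6) spells out as b2 ∘ b6
f3(b1, b3, b5) spells out as b1 ∘ b3 ∘ b5
f3(c(b2, b6), b4, f3(b1, b3, b5)) spells out as b2 ∘ b6 ∘ b4 ∘ b1 ∘ b3 ∘ b5

b2 ∘ b6 ∘ b4 ∘ b1 ∘ b3 ∘ b5


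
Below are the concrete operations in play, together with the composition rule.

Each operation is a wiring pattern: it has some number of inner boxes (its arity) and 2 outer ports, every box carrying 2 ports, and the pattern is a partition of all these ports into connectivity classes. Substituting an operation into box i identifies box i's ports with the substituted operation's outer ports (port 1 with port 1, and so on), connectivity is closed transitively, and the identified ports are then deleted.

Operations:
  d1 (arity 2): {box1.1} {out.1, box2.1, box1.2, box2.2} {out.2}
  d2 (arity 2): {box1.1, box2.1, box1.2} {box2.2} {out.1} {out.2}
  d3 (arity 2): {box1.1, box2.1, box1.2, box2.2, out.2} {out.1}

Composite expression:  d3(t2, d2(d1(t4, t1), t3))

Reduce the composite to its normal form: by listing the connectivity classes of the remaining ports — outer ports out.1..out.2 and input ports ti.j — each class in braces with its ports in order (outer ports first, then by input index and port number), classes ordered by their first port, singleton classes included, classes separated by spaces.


{out.1} {out.2, t2.1, t2.2} {t1.1, t1.2, t3.1, t4.2} {t3.2} {t4.1}

Treat the ports identified at d3 as solder joints: merge, then drop.
after d1, the pattern on (t4, t1) reads {out.1, t1.1, t1.2, t4.2} {out.2} {t4.1} (out.j = its outer ports)
after d2, the pattern on (t4, t1, t3) reads {out.1} {out.2} {t1.1, t1.2, t3.1, t4.2} {t3.2} {t4.1} (out.j = its outer ports)
after d3, the pattern on (t2, t4, t1, t3) reads {out.1} {out.2, t2.1, t2.2} {t1.1, t1.2, t3.1, t4.2} {t3.2} {t4.1} (out.j = its outer ports)


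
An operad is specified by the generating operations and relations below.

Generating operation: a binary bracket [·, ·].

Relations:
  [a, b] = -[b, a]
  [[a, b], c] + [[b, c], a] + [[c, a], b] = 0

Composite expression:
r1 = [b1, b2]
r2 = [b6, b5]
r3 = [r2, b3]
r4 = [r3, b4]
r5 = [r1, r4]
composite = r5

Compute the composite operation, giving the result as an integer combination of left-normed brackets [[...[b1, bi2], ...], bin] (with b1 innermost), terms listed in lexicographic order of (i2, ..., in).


Expand each bracket as ab - ba; the b1-initial words give the coefficients.
Composite bracket: [[b1, b2], [[[b6, b5], b3], b4]]
Applying ab - ba throughout gives 32 signed words (2^5 = 32).
Keep just the words that open with b1:
  word b1b2b3b5b6b4 has sign +1, contributing +[[[[[b1, b2], b3], b5], b6], b4]
  word b1b2b3b6b5b4 has sign -1, contributing -[[[[[b1, b2], b3], b6], b5], b4]
  word b1b2b4b3b5b6 has sign -1, contributing -[[[[[b1, b2], b4], b3], b5], b6]
  word b1b2b4b3b6b5 has sign +1, contributing +[[[[[b1, b2], b4], b3], b6], b5]
  word b1b2b4b5b6b3 has sign +1, contributing +[[[[[b1, b2], b4], b5], b6], b3]
  word b1b2b4b6b5b3 has sign -1, contributing -[[[[[b1, b2], b4], b6], b5], b3]
  word b1b2b5b6b3b4 has sign -1, contributing -[[[[[b1, b2], b5], b6], b3], b4]
  word b1b2b6b5b3b4 has sign +1, contributing +[[[[[b1, b2], b6], b5], b3], b4]

[[[[[b1, b2], b3], b5], b6], b4] - [[[[[b1, b2], b3], b6], b5], b4] - [[[[[b1, b2], b4], b3], b5], b6] + [[[[[b1, b2], b4], b3], b6], b5] + [[[[[b1, b2], b4], b5], b6], b3] - [[[[[b1, b2], b4], b6], b5], b3] - [[[[[b1, b2], b5], b6], b3], b4] + [[[[[b1, b2], b6], b5], b3], b4]


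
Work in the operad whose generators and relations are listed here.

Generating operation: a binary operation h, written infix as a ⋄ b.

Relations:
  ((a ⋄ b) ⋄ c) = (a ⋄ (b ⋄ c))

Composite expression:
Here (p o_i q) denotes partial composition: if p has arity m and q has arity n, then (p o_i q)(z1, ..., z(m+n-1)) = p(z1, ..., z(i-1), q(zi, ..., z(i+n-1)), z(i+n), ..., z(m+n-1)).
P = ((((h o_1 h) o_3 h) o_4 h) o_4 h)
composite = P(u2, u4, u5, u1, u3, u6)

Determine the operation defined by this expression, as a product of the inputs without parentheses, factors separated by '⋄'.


u2 ⋄ u4 ⋄ u5 ⋄ u1 ⋄ u3 ⋄ u6

Associativity of h dissolves the nesting; only the u-input order survives.
(u2 ⋄ u4) spells out as u2 ⋄ u4
(u1 ⋄ u3) spells out as u1 ⋄ u3
((u1 ⋄ u3) ⋄ u6) spells out as u1 ⋄ u3 ⋄ u6
(u5 ⋄ ((u1 ⋄ u3) ⋄ u6)) spells out as u5 ⋄ u1 ⋄ u3 ⋄ u6
((u2 ⋄ u4) ⋄ (u5 ⋄ ((u1 ⋄ u3) ⋄ u6))) spells out as u2 ⋄ u4 ⋄ u5 ⋄ u1 ⋄ u3 ⋄ u6


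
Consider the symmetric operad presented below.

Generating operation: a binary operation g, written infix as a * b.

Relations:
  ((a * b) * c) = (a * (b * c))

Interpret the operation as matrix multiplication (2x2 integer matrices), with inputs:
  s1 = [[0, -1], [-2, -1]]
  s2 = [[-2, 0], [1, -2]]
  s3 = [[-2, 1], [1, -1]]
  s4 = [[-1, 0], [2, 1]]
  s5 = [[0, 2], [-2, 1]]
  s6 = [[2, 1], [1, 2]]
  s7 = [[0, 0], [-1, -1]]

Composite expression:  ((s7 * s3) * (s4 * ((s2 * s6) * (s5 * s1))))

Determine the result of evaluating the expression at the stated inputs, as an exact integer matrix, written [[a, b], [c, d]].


[[0, 0], [-20, -6]]

(s7 * s3) = [[0, 0], [1, 0]]
(s2 * s6) = [[-4, -2], [0, -3]]
(s5 * s1) = [[-4, -2], [-2, 1]]
((s2 * s6) * (s5 * s1)) = [[20, 6], [6, -3]]
(s4 * ((s2 * s6) * (s5 * s1))) = [[-20, -6], [46, 9]]
((s7 * s3) * (s4 * ((s2 * s6) * (s5 * s1)))) = [[0, 0], [-20, -6]]


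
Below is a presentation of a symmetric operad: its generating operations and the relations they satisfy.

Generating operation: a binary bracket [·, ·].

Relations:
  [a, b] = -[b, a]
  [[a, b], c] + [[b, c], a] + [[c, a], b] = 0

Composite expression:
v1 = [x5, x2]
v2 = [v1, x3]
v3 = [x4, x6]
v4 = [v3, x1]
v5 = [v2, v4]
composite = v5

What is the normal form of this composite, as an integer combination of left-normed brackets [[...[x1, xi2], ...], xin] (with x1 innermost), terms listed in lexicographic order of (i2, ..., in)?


-[[[[[x1, x4], x6], x2], x5], x3] + [[[[[x1, x4], x6], x3], x2], x5] - [[[[[x1, x4], x6], x3], x5], x2] + [[[[[x1, x4], x6], x5], x2], x3] + [[[[[x1, x6], x4], x2], x5], x3] - [[[[[x1, x6], x4], x3], x2], x5] + [[[[[x1, x6], x4], x3], x5], x2] - [[[[[x1, x6], x4], x5], x2], x3]

Skip Jacobi rewriting: expand, keep x1-initial words, read off terms.
Composite bracket: [[[x5, x2], x3], [[x4, x6], x1]]
Each bracket splits as ab - ba, giving 32 signed words (2^5 = 32).
Collect the words opening with x1:
  from x1x4x6x2x5x3, sign -1: term -[[[[[x1, x4], x6], x2], x5], x3]
  from x1x4x6x3x2x5, sign +1: term +[[[[[x1, x4], x6], x3], x2], x5]
  from x1x4x6x3x5x2, sign -1: term -[[[[[x1, x4], x6], x3], x5], x2]
  from x1x4x6x5x2x3, sign +1: term +[[[[[x1, x4], x6], x5], x2], x3]
  from x1x6x4x2x5x3, sign +1: term +[[[[[x1, x6], x4], x2], x5], x3]
  from x1x6x4x3x2x5, sign -1: term -[[[[[x1, x6], x4], x3], x2], x5]
  from x1x6x4x3x5x2, sign +1: term +[[[[[x1, x6], x4], x3], x5], x2]
  from x1x6x4x5x2x3, sign -1: term -[[[[[x1, x6], x4], x5], x2], x3]


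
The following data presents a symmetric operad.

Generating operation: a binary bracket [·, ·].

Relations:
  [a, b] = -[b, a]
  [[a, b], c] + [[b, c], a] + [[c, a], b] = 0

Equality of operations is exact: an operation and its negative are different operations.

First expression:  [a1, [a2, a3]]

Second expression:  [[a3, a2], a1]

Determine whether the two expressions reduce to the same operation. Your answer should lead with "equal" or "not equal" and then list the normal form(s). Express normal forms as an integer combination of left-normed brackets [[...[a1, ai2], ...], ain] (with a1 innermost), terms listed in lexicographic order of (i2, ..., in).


Normal form of the first expression: [[a1, a2], a3] - [[a1, a3], a2]
Normal form of the second expression: [[a1, a2], a3] - [[a1, a3], a2]
The normal forms match — equal.

equal — both sides give [[a1, a2], a3] - [[a1, a3], a2]


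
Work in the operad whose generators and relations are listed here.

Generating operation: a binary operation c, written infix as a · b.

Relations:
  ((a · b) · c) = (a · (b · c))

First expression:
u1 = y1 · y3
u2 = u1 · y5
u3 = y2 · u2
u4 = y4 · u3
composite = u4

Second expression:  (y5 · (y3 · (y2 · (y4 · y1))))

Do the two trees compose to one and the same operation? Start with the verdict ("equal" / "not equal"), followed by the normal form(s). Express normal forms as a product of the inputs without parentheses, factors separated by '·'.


not equal: they reduce to y4 · y2 · y1 · y3 · y5 and y5 · y3 · y2 · y4 · y1

Reducing the first expression gives y4 · y2 · y1 · y3 · y5
Reducing the second expression gives y5 · y3 · y2 · y4 · y1
No match — not equal.


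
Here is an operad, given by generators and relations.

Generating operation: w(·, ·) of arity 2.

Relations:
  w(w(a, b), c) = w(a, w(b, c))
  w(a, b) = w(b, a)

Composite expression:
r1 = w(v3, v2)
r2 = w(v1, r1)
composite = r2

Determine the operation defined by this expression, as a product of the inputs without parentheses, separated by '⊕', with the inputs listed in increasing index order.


v1 ⊕ v2 ⊕ v3

Key point: w commutes, so take the v-inputs in any fixed order.
w(v3, v2) linearizes to v3 ⊕ v2
w(v1, w(v3, v2)) linearizes to v1 ⊕ v3 ⊕ v2
reordering the factors by index: v1 ⊕ v2 ⊕ v3


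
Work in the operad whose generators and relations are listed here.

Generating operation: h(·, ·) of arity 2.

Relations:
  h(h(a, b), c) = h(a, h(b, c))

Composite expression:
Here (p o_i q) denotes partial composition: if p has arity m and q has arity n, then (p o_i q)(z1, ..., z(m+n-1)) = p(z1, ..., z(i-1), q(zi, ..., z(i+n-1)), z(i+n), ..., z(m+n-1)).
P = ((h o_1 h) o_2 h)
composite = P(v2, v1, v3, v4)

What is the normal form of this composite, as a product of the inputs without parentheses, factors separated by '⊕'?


v2 ⊕ v1 ⊕ v3 ⊕ v4

Associativity of h dissolves the nesting; only the v-input order survives.
h(v1, v3) spells out as v1 ⊕ v3
h(v2, h(v1, v3)) spells out as v2 ⊕ v1 ⊕ v3
h(h(v2, h(v1, v3)), v4) spells out as v2 ⊕ v1 ⊕ v3 ⊕ v4


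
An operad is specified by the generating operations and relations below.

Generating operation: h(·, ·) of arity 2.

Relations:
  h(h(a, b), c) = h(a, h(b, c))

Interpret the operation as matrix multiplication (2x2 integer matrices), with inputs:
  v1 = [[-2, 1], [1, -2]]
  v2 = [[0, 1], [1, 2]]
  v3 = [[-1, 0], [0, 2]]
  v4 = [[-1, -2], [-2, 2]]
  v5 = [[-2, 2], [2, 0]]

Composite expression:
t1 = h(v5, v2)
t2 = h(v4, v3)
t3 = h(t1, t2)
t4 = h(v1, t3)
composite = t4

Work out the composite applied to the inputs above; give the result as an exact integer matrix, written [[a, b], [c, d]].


h(v5, v2) = [[2, 2], [0, 2]]
h(v4, v3) = [[1, -4], [2, 4]]
h(h(v5, v2), h(v4, v3)) = [[6, 0], [4, 8]]
h(v1, h(h(v5, v2), h(v4, v3))) = [[-8, 8], [-2, -16]]

[[-8, 8], [-2, -16]]
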